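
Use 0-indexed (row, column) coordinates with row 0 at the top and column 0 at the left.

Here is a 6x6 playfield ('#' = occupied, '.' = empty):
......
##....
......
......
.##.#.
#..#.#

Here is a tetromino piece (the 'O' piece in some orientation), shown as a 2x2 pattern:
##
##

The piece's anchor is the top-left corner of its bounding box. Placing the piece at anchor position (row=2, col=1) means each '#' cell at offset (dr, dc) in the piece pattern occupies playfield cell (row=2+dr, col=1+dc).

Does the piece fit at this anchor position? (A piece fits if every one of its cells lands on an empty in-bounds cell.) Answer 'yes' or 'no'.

Answer: yes

Derivation:
Check each piece cell at anchor (2, 1):
  offset (0,0) -> (2,1): empty -> OK
  offset (0,1) -> (2,2): empty -> OK
  offset (1,0) -> (3,1): empty -> OK
  offset (1,1) -> (3,2): empty -> OK
All cells valid: yes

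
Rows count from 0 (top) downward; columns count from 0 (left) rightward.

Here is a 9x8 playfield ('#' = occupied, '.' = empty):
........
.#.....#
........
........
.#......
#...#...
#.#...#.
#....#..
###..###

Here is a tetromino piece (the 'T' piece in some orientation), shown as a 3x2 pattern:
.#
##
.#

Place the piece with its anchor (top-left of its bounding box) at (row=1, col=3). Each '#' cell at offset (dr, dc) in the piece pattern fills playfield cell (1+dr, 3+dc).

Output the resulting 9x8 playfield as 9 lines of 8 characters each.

Fill (1+0,3+1) = (1,4)
Fill (1+1,3+0) = (2,3)
Fill (1+1,3+1) = (2,4)
Fill (1+2,3+1) = (3,4)

Answer: ........
.#..#..#
...##...
....#...
.#......
#...#...
#.#...#.
#....#..
###..###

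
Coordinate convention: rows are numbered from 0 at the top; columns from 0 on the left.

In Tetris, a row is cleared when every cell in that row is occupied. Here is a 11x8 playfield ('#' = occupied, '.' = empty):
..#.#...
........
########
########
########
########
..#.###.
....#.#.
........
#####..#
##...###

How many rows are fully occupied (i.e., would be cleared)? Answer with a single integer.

Answer: 4

Derivation:
Check each row:
  row 0: 6 empty cells -> not full
  row 1: 8 empty cells -> not full
  row 2: 0 empty cells -> FULL (clear)
  row 3: 0 empty cells -> FULL (clear)
  row 4: 0 empty cells -> FULL (clear)
  row 5: 0 empty cells -> FULL (clear)
  row 6: 4 empty cells -> not full
  row 7: 6 empty cells -> not full
  row 8: 8 empty cells -> not full
  row 9: 2 empty cells -> not full
  row 10: 3 empty cells -> not full
Total rows cleared: 4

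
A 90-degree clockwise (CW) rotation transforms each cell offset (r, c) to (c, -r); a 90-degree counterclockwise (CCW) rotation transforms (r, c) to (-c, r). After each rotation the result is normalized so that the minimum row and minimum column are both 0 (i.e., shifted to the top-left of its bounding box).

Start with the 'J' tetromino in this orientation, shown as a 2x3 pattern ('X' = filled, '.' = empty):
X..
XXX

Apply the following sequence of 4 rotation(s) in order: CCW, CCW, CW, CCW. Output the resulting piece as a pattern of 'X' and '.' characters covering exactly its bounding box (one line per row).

Start:
X..
XXX
After rotation 1 (CCW):
.X
.X
XX
After rotation 2 (CCW):
XXX
..X
After rotation 3 (CW):
.X
.X
XX
After rotation 4 (CCW):
XXX
..X

Answer: XXX
..X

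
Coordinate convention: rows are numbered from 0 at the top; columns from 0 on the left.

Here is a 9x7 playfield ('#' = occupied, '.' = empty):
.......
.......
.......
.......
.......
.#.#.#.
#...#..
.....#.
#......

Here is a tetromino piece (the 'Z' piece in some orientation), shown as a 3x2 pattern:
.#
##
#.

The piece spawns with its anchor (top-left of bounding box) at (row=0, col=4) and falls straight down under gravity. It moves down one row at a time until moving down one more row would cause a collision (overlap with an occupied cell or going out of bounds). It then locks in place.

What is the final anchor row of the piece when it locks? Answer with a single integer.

Spawn at (row=0, col=4). Try each row:
  row 0: fits
  row 1: fits
  row 2: fits
  row 3: fits
  row 4: blocked -> lock at row 3

Answer: 3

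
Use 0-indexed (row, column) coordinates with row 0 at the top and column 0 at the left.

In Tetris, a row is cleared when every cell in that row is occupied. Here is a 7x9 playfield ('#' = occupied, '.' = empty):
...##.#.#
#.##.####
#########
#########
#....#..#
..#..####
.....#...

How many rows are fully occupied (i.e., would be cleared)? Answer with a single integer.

Check each row:
  row 0: 5 empty cells -> not full
  row 1: 2 empty cells -> not full
  row 2: 0 empty cells -> FULL (clear)
  row 3: 0 empty cells -> FULL (clear)
  row 4: 6 empty cells -> not full
  row 5: 4 empty cells -> not full
  row 6: 8 empty cells -> not full
Total rows cleared: 2

Answer: 2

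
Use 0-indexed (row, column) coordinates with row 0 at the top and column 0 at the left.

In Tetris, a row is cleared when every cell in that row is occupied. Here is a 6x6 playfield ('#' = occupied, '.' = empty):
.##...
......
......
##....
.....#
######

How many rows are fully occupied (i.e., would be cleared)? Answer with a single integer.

Answer: 1

Derivation:
Check each row:
  row 0: 4 empty cells -> not full
  row 1: 6 empty cells -> not full
  row 2: 6 empty cells -> not full
  row 3: 4 empty cells -> not full
  row 4: 5 empty cells -> not full
  row 5: 0 empty cells -> FULL (clear)
Total rows cleared: 1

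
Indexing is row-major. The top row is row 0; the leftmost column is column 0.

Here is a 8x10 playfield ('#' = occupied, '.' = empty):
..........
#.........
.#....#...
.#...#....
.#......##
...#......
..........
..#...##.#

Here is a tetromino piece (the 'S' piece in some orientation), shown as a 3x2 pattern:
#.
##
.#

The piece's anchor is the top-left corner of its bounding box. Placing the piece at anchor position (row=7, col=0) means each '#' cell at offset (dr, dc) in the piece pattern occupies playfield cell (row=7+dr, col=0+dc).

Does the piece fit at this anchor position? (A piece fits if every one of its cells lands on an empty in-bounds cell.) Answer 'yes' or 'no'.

Answer: no

Derivation:
Check each piece cell at anchor (7, 0):
  offset (0,0) -> (7,0): empty -> OK
  offset (1,0) -> (8,0): out of bounds -> FAIL
  offset (1,1) -> (8,1): out of bounds -> FAIL
  offset (2,1) -> (9,1): out of bounds -> FAIL
All cells valid: no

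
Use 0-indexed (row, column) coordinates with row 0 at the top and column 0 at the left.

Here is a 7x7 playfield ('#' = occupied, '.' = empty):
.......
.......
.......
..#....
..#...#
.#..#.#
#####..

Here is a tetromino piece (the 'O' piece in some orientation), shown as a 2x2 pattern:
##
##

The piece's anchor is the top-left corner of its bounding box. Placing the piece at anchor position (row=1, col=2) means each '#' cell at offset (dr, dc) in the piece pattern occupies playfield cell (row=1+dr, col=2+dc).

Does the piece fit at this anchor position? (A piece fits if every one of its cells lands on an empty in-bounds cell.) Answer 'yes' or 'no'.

Answer: yes

Derivation:
Check each piece cell at anchor (1, 2):
  offset (0,0) -> (1,2): empty -> OK
  offset (0,1) -> (1,3): empty -> OK
  offset (1,0) -> (2,2): empty -> OK
  offset (1,1) -> (2,3): empty -> OK
All cells valid: yes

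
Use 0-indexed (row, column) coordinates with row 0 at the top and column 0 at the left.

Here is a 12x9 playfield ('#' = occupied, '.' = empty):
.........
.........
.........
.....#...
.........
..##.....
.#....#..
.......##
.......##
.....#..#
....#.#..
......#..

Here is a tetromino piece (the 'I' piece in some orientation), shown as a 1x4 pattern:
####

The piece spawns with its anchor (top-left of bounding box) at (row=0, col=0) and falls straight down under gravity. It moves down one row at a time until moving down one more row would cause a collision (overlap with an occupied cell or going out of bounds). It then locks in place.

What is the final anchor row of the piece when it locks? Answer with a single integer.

Answer: 4

Derivation:
Spawn at (row=0, col=0). Try each row:
  row 0: fits
  row 1: fits
  row 2: fits
  row 3: fits
  row 4: fits
  row 5: blocked -> lock at row 4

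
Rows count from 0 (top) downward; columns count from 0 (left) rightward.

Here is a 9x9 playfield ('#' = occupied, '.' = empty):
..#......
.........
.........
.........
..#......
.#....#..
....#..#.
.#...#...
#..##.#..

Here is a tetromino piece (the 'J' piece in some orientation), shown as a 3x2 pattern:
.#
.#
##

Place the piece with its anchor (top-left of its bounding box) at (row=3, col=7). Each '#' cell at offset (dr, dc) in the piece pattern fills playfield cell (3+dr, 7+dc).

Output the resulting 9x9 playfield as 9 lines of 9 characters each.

Answer: ..#......
.........
.........
........#
..#.....#
.#....###
....#..#.
.#...#...
#..##.#..

Derivation:
Fill (3+0,7+1) = (3,8)
Fill (3+1,7+1) = (4,8)
Fill (3+2,7+0) = (5,7)
Fill (3+2,7+1) = (5,8)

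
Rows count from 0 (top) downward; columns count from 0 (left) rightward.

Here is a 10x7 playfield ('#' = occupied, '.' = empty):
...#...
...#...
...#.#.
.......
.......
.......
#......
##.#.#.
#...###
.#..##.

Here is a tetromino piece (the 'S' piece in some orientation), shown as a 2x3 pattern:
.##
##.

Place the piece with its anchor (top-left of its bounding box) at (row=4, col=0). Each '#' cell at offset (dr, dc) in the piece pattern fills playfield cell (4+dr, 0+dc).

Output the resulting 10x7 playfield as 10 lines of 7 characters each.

Answer: ...#...
...#...
...#.#.
.......
.##....
##.....
#......
##.#.#.
#...###
.#..##.

Derivation:
Fill (4+0,0+1) = (4,1)
Fill (4+0,0+2) = (4,2)
Fill (4+1,0+0) = (5,0)
Fill (4+1,0+1) = (5,1)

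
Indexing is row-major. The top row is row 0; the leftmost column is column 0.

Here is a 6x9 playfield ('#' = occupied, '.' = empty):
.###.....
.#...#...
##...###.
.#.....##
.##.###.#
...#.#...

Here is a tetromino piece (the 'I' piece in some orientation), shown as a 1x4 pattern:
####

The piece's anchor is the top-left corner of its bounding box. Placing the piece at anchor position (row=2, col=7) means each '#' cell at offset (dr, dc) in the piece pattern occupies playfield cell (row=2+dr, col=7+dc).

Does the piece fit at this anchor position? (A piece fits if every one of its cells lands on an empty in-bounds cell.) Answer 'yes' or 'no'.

Answer: no

Derivation:
Check each piece cell at anchor (2, 7):
  offset (0,0) -> (2,7): occupied ('#') -> FAIL
  offset (0,1) -> (2,8): empty -> OK
  offset (0,2) -> (2,9): out of bounds -> FAIL
  offset (0,3) -> (2,10): out of bounds -> FAIL
All cells valid: no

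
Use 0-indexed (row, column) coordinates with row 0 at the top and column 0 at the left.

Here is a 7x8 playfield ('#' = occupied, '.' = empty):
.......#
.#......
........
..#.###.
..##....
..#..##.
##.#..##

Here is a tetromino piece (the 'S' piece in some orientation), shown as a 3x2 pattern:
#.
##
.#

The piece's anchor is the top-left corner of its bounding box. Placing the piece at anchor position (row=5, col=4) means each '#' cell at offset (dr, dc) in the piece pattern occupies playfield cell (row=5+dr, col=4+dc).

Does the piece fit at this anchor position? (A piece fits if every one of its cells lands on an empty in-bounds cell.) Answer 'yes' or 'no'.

Answer: no

Derivation:
Check each piece cell at anchor (5, 4):
  offset (0,0) -> (5,4): empty -> OK
  offset (1,0) -> (6,4): empty -> OK
  offset (1,1) -> (6,5): empty -> OK
  offset (2,1) -> (7,5): out of bounds -> FAIL
All cells valid: no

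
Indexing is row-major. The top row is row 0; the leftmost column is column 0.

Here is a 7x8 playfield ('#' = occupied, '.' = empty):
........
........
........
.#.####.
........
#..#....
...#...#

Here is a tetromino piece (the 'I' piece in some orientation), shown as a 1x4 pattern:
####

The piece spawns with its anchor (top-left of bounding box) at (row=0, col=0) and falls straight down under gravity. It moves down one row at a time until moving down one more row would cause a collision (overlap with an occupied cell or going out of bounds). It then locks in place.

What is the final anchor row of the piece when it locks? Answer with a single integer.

Answer: 2

Derivation:
Spawn at (row=0, col=0). Try each row:
  row 0: fits
  row 1: fits
  row 2: fits
  row 3: blocked -> lock at row 2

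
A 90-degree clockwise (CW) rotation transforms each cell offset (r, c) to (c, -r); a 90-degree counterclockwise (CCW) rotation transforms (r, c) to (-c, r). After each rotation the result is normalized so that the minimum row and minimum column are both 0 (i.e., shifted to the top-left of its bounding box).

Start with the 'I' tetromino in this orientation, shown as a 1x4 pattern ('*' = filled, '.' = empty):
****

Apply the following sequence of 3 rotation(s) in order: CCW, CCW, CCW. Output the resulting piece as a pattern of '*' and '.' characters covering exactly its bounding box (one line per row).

Start:
****
After rotation 1 (CCW):
*
*
*
*
After rotation 2 (CCW):
****
After rotation 3 (CCW):
*
*
*
*

Answer: *
*
*
*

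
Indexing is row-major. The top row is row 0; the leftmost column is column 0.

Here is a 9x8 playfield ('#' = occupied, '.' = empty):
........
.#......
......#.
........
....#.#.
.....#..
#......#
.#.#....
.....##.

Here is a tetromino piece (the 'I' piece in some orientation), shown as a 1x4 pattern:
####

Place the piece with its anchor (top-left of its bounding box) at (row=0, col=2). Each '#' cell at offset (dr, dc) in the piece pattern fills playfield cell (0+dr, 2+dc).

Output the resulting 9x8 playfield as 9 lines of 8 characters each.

Fill (0+0,2+0) = (0,2)
Fill (0+0,2+1) = (0,3)
Fill (0+0,2+2) = (0,4)
Fill (0+0,2+3) = (0,5)

Answer: ..####..
.#......
......#.
........
....#.#.
.....#..
#......#
.#.#....
.....##.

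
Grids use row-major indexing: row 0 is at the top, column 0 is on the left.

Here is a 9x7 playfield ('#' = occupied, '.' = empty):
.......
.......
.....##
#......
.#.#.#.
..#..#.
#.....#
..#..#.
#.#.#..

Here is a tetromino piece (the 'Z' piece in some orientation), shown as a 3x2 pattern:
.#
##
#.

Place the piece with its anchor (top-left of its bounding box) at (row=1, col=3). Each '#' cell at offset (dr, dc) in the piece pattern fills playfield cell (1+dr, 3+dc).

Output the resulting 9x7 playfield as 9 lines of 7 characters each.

Answer: .......
....#..
...####
#..#...
.#.#.#.
..#..#.
#.....#
..#..#.
#.#.#..

Derivation:
Fill (1+0,3+1) = (1,4)
Fill (1+1,3+0) = (2,3)
Fill (1+1,3+1) = (2,4)
Fill (1+2,3+0) = (3,3)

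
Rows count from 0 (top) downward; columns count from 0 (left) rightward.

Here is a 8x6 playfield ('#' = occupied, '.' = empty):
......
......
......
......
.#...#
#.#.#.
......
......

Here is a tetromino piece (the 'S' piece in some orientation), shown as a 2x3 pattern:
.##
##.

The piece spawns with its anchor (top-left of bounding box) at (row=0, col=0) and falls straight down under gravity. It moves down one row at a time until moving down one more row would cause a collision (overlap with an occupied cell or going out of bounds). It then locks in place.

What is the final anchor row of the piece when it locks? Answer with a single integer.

Spawn at (row=0, col=0). Try each row:
  row 0: fits
  row 1: fits
  row 2: fits
  row 3: blocked -> lock at row 2

Answer: 2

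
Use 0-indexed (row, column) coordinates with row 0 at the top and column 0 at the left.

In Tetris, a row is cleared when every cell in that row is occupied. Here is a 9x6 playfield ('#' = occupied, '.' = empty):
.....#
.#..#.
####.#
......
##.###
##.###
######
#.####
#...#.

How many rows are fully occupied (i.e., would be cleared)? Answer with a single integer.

Check each row:
  row 0: 5 empty cells -> not full
  row 1: 4 empty cells -> not full
  row 2: 1 empty cell -> not full
  row 3: 6 empty cells -> not full
  row 4: 1 empty cell -> not full
  row 5: 1 empty cell -> not full
  row 6: 0 empty cells -> FULL (clear)
  row 7: 1 empty cell -> not full
  row 8: 4 empty cells -> not full
Total rows cleared: 1

Answer: 1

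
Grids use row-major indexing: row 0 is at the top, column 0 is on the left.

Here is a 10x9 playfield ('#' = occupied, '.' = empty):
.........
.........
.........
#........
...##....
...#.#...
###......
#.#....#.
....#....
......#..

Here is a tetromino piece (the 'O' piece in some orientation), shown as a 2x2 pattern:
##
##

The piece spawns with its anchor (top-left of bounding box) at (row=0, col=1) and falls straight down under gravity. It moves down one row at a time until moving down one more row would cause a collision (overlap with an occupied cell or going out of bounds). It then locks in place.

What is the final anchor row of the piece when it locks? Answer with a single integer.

Spawn at (row=0, col=1). Try each row:
  row 0: fits
  row 1: fits
  row 2: fits
  row 3: fits
  row 4: fits
  row 5: blocked -> lock at row 4

Answer: 4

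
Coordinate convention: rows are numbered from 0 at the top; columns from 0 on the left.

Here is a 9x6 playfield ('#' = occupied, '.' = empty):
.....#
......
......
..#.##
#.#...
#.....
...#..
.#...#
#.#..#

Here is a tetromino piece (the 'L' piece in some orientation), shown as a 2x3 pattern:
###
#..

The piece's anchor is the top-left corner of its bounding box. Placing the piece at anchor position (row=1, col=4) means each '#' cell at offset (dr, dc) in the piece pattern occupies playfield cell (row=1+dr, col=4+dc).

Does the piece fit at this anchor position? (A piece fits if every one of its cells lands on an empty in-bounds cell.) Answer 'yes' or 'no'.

Answer: no

Derivation:
Check each piece cell at anchor (1, 4):
  offset (0,0) -> (1,4): empty -> OK
  offset (0,1) -> (1,5): empty -> OK
  offset (0,2) -> (1,6): out of bounds -> FAIL
  offset (1,0) -> (2,4): empty -> OK
All cells valid: no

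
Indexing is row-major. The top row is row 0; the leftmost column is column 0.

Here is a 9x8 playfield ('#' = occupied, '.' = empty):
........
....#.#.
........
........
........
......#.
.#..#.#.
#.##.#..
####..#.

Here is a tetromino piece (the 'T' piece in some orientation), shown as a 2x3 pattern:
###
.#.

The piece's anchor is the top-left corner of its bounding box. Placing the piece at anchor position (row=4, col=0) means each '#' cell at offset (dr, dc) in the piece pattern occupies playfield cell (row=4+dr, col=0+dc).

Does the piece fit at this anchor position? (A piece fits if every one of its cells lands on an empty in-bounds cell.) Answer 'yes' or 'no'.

Answer: yes

Derivation:
Check each piece cell at anchor (4, 0):
  offset (0,0) -> (4,0): empty -> OK
  offset (0,1) -> (4,1): empty -> OK
  offset (0,2) -> (4,2): empty -> OK
  offset (1,1) -> (5,1): empty -> OK
All cells valid: yes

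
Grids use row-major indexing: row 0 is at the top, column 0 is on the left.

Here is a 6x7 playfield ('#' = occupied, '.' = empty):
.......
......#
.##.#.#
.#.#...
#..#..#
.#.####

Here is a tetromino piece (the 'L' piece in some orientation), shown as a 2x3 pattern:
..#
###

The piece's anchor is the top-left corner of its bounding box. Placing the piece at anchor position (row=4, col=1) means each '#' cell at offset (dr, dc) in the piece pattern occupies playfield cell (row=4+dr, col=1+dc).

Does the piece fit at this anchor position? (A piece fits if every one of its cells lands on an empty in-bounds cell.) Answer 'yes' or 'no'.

Answer: no

Derivation:
Check each piece cell at anchor (4, 1):
  offset (0,2) -> (4,3): occupied ('#') -> FAIL
  offset (1,0) -> (5,1): occupied ('#') -> FAIL
  offset (1,1) -> (5,2): empty -> OK
  offset (1,2) -> (5,3): occupied ('#') -> FAIL
All cells valid: no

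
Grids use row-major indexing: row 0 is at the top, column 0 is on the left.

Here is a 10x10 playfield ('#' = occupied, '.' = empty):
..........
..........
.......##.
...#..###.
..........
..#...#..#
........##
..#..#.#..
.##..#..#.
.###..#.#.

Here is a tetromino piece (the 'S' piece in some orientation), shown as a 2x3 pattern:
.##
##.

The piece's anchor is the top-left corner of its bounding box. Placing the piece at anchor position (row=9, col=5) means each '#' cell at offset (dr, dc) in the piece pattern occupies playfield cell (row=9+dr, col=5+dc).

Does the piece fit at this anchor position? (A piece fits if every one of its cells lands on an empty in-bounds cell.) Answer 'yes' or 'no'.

Check each piece cell at anchor (9, 5):
  offset (0,1) -> (9,6): occupied ('#') -> FAIL
  offset (0,2) -> (9,7): empty -> OK
  offset (1,0) -> (10,5): out of bounds -> FAIL
  offset (1,1) -> (10,6): out of bounds -> FAIL
All cells valid: no

Answer: no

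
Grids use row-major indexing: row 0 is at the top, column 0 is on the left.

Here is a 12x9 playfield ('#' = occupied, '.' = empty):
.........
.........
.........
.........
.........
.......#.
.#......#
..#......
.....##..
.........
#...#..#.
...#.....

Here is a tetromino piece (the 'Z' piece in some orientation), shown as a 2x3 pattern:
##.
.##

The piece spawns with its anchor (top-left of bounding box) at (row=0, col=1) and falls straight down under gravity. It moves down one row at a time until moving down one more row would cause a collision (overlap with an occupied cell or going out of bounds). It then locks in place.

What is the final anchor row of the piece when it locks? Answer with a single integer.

Answer: 5

Derivation:
Spawn at (row=0, col=1). Try each row:
  row 0: fits
  row 1: fits
  row 2: fits
  row 3: fits
  row 4: fits
  row 5: fits
  row 6: blocked -> lock at row 5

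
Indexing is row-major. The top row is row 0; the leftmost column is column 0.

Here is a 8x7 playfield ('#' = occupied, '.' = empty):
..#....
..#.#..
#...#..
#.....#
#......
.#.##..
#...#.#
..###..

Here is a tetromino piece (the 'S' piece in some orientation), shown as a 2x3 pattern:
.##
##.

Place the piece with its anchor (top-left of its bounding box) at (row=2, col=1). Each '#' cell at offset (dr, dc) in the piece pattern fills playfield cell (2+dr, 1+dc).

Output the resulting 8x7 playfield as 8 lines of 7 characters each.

Answer: ..#....
..#.#..
#.###..
###...#
#......
.#.##..
#...#.#
..###..

Derivation:
Fill (2+0,1+1) = (2,2)
Fill (2+0,1+2) = (2,3)
Fill (2+1,1+0) = (3,1)
Fill (2+1,1+1) = (3,2)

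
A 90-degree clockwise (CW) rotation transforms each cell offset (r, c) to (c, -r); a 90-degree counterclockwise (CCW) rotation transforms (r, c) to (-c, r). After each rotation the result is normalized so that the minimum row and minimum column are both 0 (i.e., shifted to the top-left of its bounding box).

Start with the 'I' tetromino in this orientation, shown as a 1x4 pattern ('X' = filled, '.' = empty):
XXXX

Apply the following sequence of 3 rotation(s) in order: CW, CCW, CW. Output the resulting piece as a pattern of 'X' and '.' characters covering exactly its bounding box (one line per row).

Answer: X
X
X
X

Derivation:
Start:
XXXX
After rotation 1 (CW):
X
X
X
X
After rotation 2 (CCW):
XXXX
After rotation 3 (CW):
X
X
X
X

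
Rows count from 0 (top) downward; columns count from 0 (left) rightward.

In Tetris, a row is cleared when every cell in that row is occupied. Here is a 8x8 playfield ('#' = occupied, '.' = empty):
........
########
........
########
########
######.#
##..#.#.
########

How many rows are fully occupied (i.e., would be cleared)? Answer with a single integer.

Answer: 4

Derivation:
Check each row:
  row 0: 8 empty cells -> not full
  row 1: 0 empty cells -> FULL (clear)
  row 2: 8 empty cells -> not full
  row 3: 0 empty cells -> FULL (clear)
  row 4: 0 empty cells -> FULL (clear)
  row 5: 1 empty cell -> not full
  row 6: 4 empty cells -> not full
  row 7: 0 empty cells -> FULL (clear)
Total rows cleared: 4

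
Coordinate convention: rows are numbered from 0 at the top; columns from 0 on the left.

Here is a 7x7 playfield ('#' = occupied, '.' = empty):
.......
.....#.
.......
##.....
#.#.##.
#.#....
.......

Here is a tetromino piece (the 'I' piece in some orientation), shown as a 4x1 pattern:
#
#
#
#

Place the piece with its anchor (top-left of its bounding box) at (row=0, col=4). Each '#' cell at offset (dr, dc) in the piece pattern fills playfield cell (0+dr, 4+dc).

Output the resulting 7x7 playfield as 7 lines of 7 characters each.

Fill (0+0,4+0) = (0,4)
Fill (0+1,4+0) = (1,4)
Fill (0+2,4+0) = (2,4)
Fill (0+3,4+0) = (3,4)

Answer: ....#..
....##.
....#..
##..#..
#.#.##.
#.#....
.......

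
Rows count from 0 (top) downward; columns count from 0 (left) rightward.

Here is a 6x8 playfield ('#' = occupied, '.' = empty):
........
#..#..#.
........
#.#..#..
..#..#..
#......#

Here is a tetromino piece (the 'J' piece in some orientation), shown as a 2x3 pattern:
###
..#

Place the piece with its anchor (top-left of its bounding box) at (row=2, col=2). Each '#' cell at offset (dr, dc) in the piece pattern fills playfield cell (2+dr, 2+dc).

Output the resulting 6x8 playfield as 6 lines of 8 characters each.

Fill (2+0,2+0) = (2,2)
Fill (2+0,2+1) = (2,3)
Fill (2+0,2+2) = (2,4)
Fill (2+1,2+2) = (3,4)

Answer: ........
#..#..#.
..###...
#.#.##..
..#..#..
#......#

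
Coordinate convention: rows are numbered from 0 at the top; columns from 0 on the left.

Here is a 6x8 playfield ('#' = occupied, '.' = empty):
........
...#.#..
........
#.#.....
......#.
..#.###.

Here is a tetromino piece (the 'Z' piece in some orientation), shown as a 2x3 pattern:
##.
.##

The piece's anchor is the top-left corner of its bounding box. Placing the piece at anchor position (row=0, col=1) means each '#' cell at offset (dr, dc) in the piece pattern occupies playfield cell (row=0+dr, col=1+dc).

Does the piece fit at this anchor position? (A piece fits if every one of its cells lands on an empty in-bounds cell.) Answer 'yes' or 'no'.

Check each piece cell at anchor (0, 1):
  offset (0,0) -> (0,1): empty -> OK
  offset (0,1) -> (0,2): empty -> OK
  offset (1,1) -> (1,2): empty -> OK
  offset (1,2) -> (1,3): occupied ('#') -> FAIL
All cells valid: no

Answer: no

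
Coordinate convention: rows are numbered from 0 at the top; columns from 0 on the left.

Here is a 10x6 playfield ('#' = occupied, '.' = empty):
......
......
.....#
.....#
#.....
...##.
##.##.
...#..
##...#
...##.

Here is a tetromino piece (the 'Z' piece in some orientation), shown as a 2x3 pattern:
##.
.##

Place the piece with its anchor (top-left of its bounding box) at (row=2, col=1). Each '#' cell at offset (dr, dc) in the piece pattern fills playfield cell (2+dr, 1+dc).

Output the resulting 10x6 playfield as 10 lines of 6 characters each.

Fill (2+0,1+0) = (2,1)
Fill (2+0,1+1) = (2,2)
Fill (2+1,1+1) = (3,2)
Fill (2+1,1+2) = (3,3)

Answer: ......
......
.##..#
..##.#
#.....
...##.
##.##.
...#..
##...#
...##.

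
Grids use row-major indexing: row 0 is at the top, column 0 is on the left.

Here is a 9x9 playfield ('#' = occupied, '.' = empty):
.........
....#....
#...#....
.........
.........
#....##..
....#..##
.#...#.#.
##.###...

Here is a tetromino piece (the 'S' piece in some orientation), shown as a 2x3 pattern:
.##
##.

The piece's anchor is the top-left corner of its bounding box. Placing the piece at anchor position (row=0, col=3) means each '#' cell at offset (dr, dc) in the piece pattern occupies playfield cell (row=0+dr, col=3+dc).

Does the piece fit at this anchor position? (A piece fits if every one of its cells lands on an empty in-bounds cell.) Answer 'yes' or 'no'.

Check each piece cell at anchor (0, 3):
  offset (0,1) -> (0,4): empty -> OK
  offset (0,2) -> (0,5): empty -> OK
  offset (1,0) -> (1,3): empty -> OK
  offset (1,1) -> (1,4): occupied ('#') -> FAIL
All cells valid: no

Answer: no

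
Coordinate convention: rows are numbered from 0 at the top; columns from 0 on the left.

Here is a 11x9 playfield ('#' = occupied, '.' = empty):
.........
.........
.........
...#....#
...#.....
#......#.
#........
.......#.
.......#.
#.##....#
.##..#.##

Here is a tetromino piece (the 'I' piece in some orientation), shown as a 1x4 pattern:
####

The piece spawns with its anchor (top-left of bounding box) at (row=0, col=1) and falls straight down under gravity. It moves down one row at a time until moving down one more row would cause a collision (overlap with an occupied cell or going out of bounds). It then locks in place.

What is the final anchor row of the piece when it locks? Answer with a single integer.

Answer: 2

Derivation:
Spawn at (row=0, col=1). Try each row:
  row 0: fits
  row 1: fits
  row 2: fits
  row 3: blocked -> lock at row 2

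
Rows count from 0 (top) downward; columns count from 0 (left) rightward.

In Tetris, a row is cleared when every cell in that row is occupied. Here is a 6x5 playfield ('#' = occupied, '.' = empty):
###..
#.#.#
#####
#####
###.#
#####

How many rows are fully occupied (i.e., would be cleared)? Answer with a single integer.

Answer: 3

Derivation:
Check each row:
  row 0: 2 empty cells -> not full
  row 1: 2 empty cells -> not full
  row 2: 0 empty cells -> FULL (clear)
  row 3: 0 empty cells -> FULL (clear)
  row 4: 1 empty cell -> not full
  row 5: 0 empty cells -> FULL (clear)
Total rows cleared: 3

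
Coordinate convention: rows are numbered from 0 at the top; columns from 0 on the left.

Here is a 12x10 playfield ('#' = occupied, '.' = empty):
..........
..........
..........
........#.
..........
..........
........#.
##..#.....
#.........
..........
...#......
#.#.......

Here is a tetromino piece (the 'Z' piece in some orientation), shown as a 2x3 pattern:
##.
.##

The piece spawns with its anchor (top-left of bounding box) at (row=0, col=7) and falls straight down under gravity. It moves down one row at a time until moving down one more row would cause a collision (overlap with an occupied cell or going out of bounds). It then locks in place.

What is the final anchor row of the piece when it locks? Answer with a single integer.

Answer: 1

Derivation:
Spawn at (row=0, col=7). Try each row:
  row 0: fits
  row 1: fits
  row 2: blocked -> lock at row 1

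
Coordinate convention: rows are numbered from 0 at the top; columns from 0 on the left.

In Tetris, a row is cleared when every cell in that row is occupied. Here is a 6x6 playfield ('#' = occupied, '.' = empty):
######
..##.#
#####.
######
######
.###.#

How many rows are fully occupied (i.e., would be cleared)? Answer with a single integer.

Answer: 3

Derivation:
Check each row:
  row 0: 0 empty cells -> FULL (clear)
  row 1: 3 empty cells -> not full
  row 2: 1 empty cell -> not full
  row 3: 0 empty cells -> FULL (clear)
  row 4: 0 empty cells -> FULL (clear)
  row 5: 2 empty cells -> not full
Total rows cleared: 3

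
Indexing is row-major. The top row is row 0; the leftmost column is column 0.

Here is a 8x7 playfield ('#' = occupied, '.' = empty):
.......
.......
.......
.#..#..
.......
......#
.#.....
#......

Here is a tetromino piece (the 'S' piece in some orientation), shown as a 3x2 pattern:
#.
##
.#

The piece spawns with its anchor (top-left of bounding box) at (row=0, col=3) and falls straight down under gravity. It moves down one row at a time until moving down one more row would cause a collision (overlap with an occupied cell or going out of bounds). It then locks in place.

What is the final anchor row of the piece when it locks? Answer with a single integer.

Spawn at (row=0, col=3). Try each row:
  row 0: fits
  row 1: blocked -> lock at row 0

Answer: 0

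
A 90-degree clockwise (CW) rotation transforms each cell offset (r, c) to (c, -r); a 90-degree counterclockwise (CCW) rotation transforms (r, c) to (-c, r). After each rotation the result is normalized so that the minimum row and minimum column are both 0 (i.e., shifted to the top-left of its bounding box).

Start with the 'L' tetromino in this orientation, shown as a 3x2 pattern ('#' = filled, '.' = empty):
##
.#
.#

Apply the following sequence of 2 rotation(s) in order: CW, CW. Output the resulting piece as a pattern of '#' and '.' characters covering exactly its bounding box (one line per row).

Start:
##
.#
.#
After rotation 1 (CW):
..#
###
After rotation 2 (CW):
#.
#.
##

Answer: #.
#.
##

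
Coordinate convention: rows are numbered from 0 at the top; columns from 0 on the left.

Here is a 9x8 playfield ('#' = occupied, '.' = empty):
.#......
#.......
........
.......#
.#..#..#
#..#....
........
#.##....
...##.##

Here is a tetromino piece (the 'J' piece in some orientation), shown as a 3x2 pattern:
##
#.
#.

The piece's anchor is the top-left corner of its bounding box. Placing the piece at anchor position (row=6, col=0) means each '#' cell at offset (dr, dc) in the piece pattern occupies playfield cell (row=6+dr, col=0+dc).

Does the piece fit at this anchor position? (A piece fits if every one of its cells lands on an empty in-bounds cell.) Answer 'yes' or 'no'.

Answer: no

Derivation:
Check each piece cell at anchor (6, 0):
  offset (0,0) -> (6,0): empty -> OK
  offset (0,1) -> (6,1): empty -> OK
  offset (1,0) -> (7,0): occupied ('#') -> FAIL
  offset (2,0) -> (8,0): empty -> OK
All cells valid: no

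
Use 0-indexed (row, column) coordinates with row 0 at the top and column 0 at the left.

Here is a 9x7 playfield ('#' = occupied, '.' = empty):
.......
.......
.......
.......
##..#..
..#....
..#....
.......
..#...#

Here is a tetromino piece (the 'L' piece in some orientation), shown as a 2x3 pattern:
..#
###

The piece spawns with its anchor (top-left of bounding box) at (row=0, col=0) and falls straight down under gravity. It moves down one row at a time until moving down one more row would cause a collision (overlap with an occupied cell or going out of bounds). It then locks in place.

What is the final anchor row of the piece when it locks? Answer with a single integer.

Spawn at (row=0, col=0). Try each row:
  row 0: fits
  row 1: fits
  row 2: fits
  row 3: blocked -> lock at row 2

Answer: 2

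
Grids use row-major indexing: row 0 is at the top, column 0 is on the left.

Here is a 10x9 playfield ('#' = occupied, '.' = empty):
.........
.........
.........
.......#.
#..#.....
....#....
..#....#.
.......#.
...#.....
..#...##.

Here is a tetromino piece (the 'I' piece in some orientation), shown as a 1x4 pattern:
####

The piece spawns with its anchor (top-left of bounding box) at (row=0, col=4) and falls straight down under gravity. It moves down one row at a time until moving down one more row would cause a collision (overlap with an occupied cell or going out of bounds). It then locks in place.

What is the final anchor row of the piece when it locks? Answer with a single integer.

Spawn at (row=0, col=4). Try each row:
  row 0: fits
  row 1: fits
  row 2: fits
  row 3: blocked -> lock at row 2

Answer: 2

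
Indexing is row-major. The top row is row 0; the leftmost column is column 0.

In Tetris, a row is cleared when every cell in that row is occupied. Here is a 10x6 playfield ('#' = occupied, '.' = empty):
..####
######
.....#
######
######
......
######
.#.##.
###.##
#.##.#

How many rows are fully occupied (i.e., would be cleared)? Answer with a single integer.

Check each row:
  row 0: 2 empty cells -> not full
  row 1: 0 empty cells -> FULL (clear)
  row 2: 5 empty cells -> not full
  row 3: 0 empty cells -> FULL (clear)
  row 4: 0 empty cells -> FULL (clear)
  row 5: 6 empty cells -> not full
  row 6: 0 empty cells -> FULL (clear)
  row 7: 3 empty cells -> not full
  row 8: 1 empty cell -> not full
  row 9: 2 empty cells -> not full
Total rows cleared: 4

Answer: 4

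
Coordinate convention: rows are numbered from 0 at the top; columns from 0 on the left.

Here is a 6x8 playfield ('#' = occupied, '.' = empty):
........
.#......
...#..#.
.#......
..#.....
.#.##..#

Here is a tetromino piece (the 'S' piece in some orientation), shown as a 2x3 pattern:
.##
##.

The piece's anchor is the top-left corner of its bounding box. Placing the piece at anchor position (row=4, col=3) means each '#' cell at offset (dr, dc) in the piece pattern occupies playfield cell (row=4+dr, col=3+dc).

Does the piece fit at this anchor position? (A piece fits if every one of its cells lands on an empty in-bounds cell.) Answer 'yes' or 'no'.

Answer: no

Derivation:
Check each piece cell at anchor (4, 3):
  offset (0,1) -> (4,4): empty -> OK
  offset (0,2) -> (4,5): empty -> OK
  offset (1,0) -> (5,3): occupied ('#') -> FAIL
  offset (1,1) -> (5,4): occupied ('#') -> FAIL
All cells valid: no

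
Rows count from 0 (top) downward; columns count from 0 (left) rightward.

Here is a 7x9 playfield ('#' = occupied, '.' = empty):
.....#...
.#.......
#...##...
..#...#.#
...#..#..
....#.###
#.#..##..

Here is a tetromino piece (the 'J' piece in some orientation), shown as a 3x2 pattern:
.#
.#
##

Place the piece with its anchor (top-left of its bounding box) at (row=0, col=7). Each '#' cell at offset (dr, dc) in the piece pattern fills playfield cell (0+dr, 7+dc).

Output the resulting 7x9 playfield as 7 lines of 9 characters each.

Fill (0+0,7+1) = (0,8)
Fill (0+1,7+1) = (1,8)
Fill (0+2,7+0) = (2,7)
Fill (0+2,7+1) = (2,8)

Answer: .....#..#
.#......#
#...##.##
..#...#.#
...#..#..
....#.###
#.#..##..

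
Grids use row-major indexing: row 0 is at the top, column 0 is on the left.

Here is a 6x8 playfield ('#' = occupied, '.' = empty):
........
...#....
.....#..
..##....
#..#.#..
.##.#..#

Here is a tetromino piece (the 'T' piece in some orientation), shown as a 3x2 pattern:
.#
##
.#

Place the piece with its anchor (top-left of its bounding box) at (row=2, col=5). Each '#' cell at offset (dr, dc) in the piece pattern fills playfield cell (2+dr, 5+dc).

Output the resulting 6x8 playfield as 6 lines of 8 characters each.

Answer: ........
...#....
.....##.
..##.##.
#..#.##.
.##.#..#

Derivation:
Fill (2+0,5+1) = (2,6)
Fill (2+1,5+0) = (3,5)
Fill (2+1,5+1) = (3,6)
Fill (2+2,5+1) = (4,6)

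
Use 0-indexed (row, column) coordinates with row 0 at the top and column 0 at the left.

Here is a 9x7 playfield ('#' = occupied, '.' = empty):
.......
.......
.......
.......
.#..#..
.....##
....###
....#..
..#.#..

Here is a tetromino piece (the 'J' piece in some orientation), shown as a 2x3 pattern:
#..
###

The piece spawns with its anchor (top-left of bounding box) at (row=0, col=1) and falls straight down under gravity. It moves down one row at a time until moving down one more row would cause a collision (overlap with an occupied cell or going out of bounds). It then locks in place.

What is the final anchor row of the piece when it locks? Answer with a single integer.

Spawn at (row=0, col=1). Try each row:
  row 0: fits
  row 1: fits
  row 2: fits
  row 3: blocked -> lock at row 2

Answer: 2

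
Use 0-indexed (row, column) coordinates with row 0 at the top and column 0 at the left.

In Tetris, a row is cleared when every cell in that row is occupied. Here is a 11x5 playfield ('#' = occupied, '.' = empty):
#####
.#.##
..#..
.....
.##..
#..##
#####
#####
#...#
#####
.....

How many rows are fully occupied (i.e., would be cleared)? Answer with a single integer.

Check each row:
  row 0: 0 empty cells -> FULL (clear)
  row 1: 2 empty cells -> not full
  row 2: 4 empty cells -> not full
  row 3: 5 empty cells -> not full
  row 4: 3 empty cells -> not full
  row 5: 2 empty cells -> not full
  row 6: 0 empty cells -> FULL (clear)
  row 7: 0 empty cells -> FULL (clear)
  row 8: 3 empty cells -> not full
  row 9: 0 empty cells -> FULL (clear)
  row 10: 5 empty cells -> not full
Total rows cleared: 4

Answer: 4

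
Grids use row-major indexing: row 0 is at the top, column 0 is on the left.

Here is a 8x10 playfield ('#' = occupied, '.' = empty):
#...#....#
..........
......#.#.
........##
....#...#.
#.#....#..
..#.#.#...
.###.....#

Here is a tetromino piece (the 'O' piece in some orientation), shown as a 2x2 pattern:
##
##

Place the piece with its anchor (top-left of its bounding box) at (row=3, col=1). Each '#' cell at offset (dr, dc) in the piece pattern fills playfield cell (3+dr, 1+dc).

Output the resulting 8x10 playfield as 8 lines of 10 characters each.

Answer: #...#....#
..........
......#.#.
.##.....##
.##.#...#.
#.#....#..
..#.#.#...
.###.....#

Derivation:
Fill (3+0,1+0) = (3,1)
Fill (3+0,1+1) = (3,2)
Fill (3+1,1+0) = (4,1)
Fill (3+1,1+1) = (4,2)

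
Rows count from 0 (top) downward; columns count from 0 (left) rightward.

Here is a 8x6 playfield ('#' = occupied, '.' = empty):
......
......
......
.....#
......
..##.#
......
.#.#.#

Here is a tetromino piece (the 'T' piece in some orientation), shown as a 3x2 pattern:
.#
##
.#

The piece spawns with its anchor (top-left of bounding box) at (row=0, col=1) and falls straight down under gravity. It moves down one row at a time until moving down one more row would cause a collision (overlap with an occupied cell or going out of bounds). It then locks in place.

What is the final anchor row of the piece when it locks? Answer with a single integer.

Spawn at (row=0, col=1). Try each row:
  row 0: fits
  row 1: fits
  row 2: fits
  row 3: blocked -> lock at row 2

Answer: 2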